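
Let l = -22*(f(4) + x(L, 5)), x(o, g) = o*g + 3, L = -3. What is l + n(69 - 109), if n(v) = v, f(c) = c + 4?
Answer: 48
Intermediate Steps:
f(c) = 4 + c
x(o, g) = 3 + g*o (x(o, g) = g*o + 3 = 3 + g*o)
l = 88 (l = -22*((4 + 4) + (3 + 5*(-3))) = -22*(8 + (3 - 15)) = -22*(8 - 12) = -22*(-4) = 88)
l + n(69 - 109) = 88 + (69 - 109) = 88 - 40 = 48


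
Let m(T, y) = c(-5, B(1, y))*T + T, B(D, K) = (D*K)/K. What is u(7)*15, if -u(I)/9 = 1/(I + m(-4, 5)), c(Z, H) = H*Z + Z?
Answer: -135/43 ≈ -3.1395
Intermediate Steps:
B(D, K) = D
c(Z, H) = Z + H*Z
m(T, y) = -9*T (m(T, y) = (-5*(1 + 1))*T + T = (-5*2)*T + T = -10*T + T = -9*T)
u(I) = -9/(36 + I) (u(I) = -9/(I - 9*(-4)) = -9/(I + 36) = -9/(36 + I))
u(7)*15 = -9/(36 + 7)*15 = -9/43*15 = -135/43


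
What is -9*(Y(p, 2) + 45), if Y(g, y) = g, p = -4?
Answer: -369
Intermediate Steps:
-9*(Y(p, 2) + 45) = -9*(-4 + 45) = -9*41 = -369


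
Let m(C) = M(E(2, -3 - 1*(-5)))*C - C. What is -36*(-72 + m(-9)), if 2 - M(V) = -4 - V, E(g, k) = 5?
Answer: 5832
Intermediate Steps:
M(V) = 6 + V (M(V) = 2 - (-4 - V) = 2 + (4 + V) = 6 + V)
m(C) = 10*C (m(C) = (6 + 5)*C - C = 11*C - C = 10*C)
-36*(-72 + m(-9)) = -36*(-72 + 10*(-9)) = -36*(-72 - 90) = -36*(-162) = 5832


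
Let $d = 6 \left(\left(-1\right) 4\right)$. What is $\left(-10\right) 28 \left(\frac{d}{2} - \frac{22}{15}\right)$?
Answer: $\frac{11312}{3} \approx 3770.7$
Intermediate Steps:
$d = -24$ ($d = 6 \left(-4\right) = -24$)
$\left(-10\right) 28 \left(\frac{d}{2} - \frac{22}{15}\right) = \left(-10\right) 28 \left(- \frac{24}{2} - \frac{22}{15}\right) = - 280 \left(\left(-24\right) \frac{1}{2} - \frac{22}{15}\right) = - 280 \left(-12 - \frac{22}{15}\right) = \left(-280\right) \left(- \frac{202}{15}\right) = \frac{11312}{3}$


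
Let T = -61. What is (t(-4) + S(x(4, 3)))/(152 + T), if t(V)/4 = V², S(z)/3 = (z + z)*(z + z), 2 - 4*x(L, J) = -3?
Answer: 331/364 ≈ 0.90934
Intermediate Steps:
x(L, J) = 5/4 (x(L, J) = ½ - ¼*(-3) = ½ + ¾ = 5/4)
S(z) = 12*z² (S(z) = 3*((z + z)*(z + z)) = 3*((2*z)*(2*z)) = 3*(4*z²) = 12*z²)
t(V) = 4*V²
(t(-4) + S(x(4, 3)))/(152 + T) = (4*(-4)² + 12*(5/4)²)/(152 - 61) = (4*16 + 12*(25/16))/91 = (64 + 75/4)*(1/91) = (331/4)*(1/91) = 331/364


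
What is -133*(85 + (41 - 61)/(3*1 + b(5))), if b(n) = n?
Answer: -21945/2 ≈ -10973.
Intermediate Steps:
-133*(85 + (41 - 61)/(3*1 + b(5))) = -133*(85 + (41 - 61)/(3*1 + 5)) = -133*(85 - 20/(3 + 5)) = -133*(85 - 20/8) = -133*(85 - 20*⅛) = -133*(85 - 5/2) = -133*165/2 = -21945/2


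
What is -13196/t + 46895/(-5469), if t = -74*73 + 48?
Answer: -89453453/14640513 ≈ -6.1100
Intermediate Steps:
t = -5354 (t = -5402 + 48 = -5354)
-13196/t + 46895/(-5469) = -13196/(-5354) + 46895/(-5469) = -13196*(-1/5354) + 46895*(-1/5469) = 6598/2677 - 46895/5469 = -89453453/14640513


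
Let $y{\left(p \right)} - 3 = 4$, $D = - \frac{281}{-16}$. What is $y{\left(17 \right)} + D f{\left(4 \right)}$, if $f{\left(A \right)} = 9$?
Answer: $\frac{2641}{16} \approx 165.06$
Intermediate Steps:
$D = \frac{281}{16}$ ($D = \left(-281\right) \left(- \frac{1}{16}\right) = \frac{281}{16} \approx 17.563$)
$y{\left(p \right)} = 7$ ($y{\left(p \right)} = 3 + 4 = 7$)
$y{\left(17 \right)} + D f{\left(4 \right)} = 7 + \frac{281}{16} \cdot 9 = 7 + \frac{2529}{16} = \frac{2641}{16}$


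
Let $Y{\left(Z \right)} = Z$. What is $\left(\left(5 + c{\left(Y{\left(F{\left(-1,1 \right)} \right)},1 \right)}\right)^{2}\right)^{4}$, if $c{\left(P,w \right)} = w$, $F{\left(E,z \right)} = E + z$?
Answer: $1679616$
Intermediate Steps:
$\left(\left(5 + c{\left(Y{\left(F{\left(-1,1 \right)} \right)},1 \right)}\right)^{2}\right)^{4} = \left(\left(5 + 1\right)^{2}\right)^{4} = \left(6^{2}\right)^{4} = 36^{4} = 1679616$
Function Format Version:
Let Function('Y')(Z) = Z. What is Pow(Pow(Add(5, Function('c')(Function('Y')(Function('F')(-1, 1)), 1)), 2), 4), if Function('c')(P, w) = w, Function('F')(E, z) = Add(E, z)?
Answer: 1679616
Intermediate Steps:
Pow(Pow(Add(5, Function('c')(Function('Y')(Function('F')(-1, 1)), 1)), 2), 4) = Pow(Pow(Add(5, 1), 2), 4) = Pow(Pow(6, 2), 4) = Pow(36, 4) = 1679616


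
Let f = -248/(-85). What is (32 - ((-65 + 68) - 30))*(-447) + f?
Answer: -2241457/85 ≈ -26370.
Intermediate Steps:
f = 248/85 (f = -248*(-1/85) = 248/85 ≈ 2.9176)
(32 - ((-65 + 68) - 30))*(-447) + f = (32 - ((-65 + 68) - 30))*(-447) + 248/85 = (32 - (3 - 30))*(-447) + 248/85 = (32 - 1*(-27))*(-447) + 248/85 = (32 + 27)*(-447) + 248/85 = 59*(-447) + 248/85 = -26373 + 248/85 = -2241457/85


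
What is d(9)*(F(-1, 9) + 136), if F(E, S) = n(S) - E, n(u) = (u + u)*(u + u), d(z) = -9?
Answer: -4149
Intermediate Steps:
n(u) = 4*u**2 (n(u) = (2*u)*(2*u) = 4*u**2)
F(E, S) = -E + 4*S**2 (F(E, S) = 4*S**2 - E = -E + 4*S**2)
d(9)*(F(-1, 9) + 136) = -9*((-1*(-1) + 4*9**2) + 136) = -9*((1 + 4*81) + 136) = -9*((1 + 324) + 136) = -9*(325 + 136) = -9*461 = -4149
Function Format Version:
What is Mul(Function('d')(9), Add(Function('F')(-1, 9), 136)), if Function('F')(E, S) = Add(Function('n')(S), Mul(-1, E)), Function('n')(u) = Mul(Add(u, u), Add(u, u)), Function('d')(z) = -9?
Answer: -4149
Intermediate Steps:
Function('n')(u) = Mul(4, Pow(u, 2)) (Function('n')(u) = Mul(Mul(2, u), Mul(2, u)) = Mul(4, Pow(u, 2)))
Function('F')(E, S) = Add(Mul(-1, E), Mul(4, Pow(S, 2))) (Function('F')(E, S) = Add(Mul(4, Pow(S, 2)), Mul(-1, E)) = Add(Mul(-1, E), Mul(4, Pow(S, 2))))
Mul(Function('d')(9), Add(Function('F')(-1, 9), 136)) = Mul(-9, Add(Add(Mul(-1, -1), Mul(4, Pow(9, 2))), 136)) = Mul(-9, Add(Add(1, Mul(4, 81)), 136)) = Mul(-9, Add(Add(1, 324), 136)) = Mul(-9, Add(325, 136)) = Mul(-9, 461) = -4149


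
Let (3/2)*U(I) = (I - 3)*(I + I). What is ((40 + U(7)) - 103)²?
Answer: 5929/9 ≈ 658.78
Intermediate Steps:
U(I) = 4*I*(-3 + I)/3 (U(I) = 2*((I - 3)*(I + I))/3 = 2*((-3 + I)*(2*I))/3 = 2*(2*I*(-3 + I))/3 = 4*I*(-3 + I)/3)
((40 + U(7)) - 103)² = ((40 + (4/3)*7*(-3 + 7)) - 103)² = ((40 + (4/3)*7*4) - 103)² = ((40 + 112/3) - 103)² = (232/3 - 103)² = (-77/3)² = 5929/9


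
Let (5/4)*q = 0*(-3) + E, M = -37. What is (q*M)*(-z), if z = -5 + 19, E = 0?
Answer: 0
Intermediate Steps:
z = 14
q = 0 (q = 4*(0*(-3) + 0)/5 = 4*(0 + 0)/5 = (⅘)*0 = 0)
(q*M)*(-z) = (0*(-37))*(-1*14) = 0*(-14) = 0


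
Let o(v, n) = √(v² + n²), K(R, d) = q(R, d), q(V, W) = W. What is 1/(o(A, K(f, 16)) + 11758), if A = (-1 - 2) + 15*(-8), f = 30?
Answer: 11758/138235179 - √15385/138235179 ≈ 8.4161e-5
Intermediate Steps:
K(R, d) = d
A = -123 (A = -3 - 120 = -123)
o(v, n) = √(n² + v²)
1/(o(A, K(f, 16)) + 11758) = 1/(√(16² + (-123)²) + 11758) = 1/(√(256 + 15129) + 11758) = 1/(√15385 + 11758) = 1/(11758 + √15385)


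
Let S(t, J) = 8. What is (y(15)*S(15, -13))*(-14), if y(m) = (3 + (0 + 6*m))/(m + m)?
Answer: -1736/5 ≈ -347.20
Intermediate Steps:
y(m) = (3 + 6*m)/(2*m) (y(m) = (3 + 6*m)/((2*m)) = (3 + 6*m)*(1/(2*m)) = (3 + 6*m)/(2*m))
(y(15)*S(15, -13))*(-14) = ((3 + (3/2)/15)*8)*(-14) = ((3 + (3/2)*(1/15))*8)*(-14) = ((3 + ⅒)*8)*(-14) = ((31/10)*8)*(-14) = (124/5)*(-14) = -1736/5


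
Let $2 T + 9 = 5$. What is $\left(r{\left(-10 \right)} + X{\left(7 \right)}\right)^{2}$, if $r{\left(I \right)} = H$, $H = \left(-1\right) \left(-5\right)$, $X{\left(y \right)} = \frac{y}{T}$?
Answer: $\frac{9}{4} \approx 2.25$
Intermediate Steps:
$T = -2$ ($T = - \frac{9}{2} + \frac{1}{2} \cdot 5 = - \frac{9}{2} + \frac{5}{2} = -2$)
$X{\left(y \right)} = - \frac{y}{2}$ ($X{\left(y \right)} = \frac{y}{-2} = y \left(- \frac{1}{2}\right) = - \frac{y}{2}$)
$H = 5$
$r{\left(I \right)} = 5$
$\left(r{\left(-10 \right)} + X{\left(7 \right)}\right)^{2} = \left(5 - \frac{7}{2}\right)^{2} = \left(\frac{3}{2}\right)^{2} = \frac{9}{4}$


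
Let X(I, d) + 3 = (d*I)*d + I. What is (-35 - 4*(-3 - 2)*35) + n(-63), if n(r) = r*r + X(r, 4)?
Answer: 3560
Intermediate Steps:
X(I, d) = -3 + I + I*d**2 (X(I, d) = -3 + ((d*I)*d + I) = -3 + ((I*d)*d + I) = -3 + (I*d**2 + I) = -3 + (I + I*d**2) = -3 + I + I*d**2)
n(r) = -3 + r**2 + 17*r (n(r) = r*r + (-3 + r + r*4**2) = r**2 + (-3 + r + r*16) = r**2 + (-3 + r + 16*r) = r**2 + (-3 + 17*r) = -3 + r**2 + 17*r)
(-35 - 4*(-3 - 2)*35) + n(-63) = (-35 - 4*(-3 - 2)*35) + (-3 + (-63)**2 + 17*(-63)) = (-35 - 4*(-5)*35) + (-3 + 3969 - 1071) = (-35 + 20*35) + 2895 = (-35 + 700) + 2895 = 665 + 2895 = 3560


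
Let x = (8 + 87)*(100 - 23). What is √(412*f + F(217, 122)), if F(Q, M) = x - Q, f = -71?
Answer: I*√22154 ≈ 148.84*I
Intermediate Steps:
x = 7315 (x = 95*77 = 7315)
F(Q, M) = 7315 - Q
√(412*f + F(217, 122)) = √(412*(-71) + (7315 - 1*217)) = √(-29252 + (7315 - 217)) = √(-29252 + 7098) = √(-22154) = I*√22154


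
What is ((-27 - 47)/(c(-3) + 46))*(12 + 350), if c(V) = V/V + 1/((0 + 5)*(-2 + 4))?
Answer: -267880/471 ≈ -568.75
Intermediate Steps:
c(V) = 11/10 (c(V) = 1 + 1/(5*2) = 1 + 1/10 = 11/10)
((-27 - 47)/(c(-3) + 46))*(12 + 350) = ((-27 - 47)/(11/10 + 46))*(12 + 350) = -74/471/10*362 = -74*10/471*362 = -740/471*362 = -267880/471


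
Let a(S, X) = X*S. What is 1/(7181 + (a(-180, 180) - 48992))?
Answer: -1/74211 ≈ -1.3475e-5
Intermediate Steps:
a(S, X) = S*X
1/(7181 + (a(-180, 180) - 48992)) = 1/(7181 + (-180*180 - 48992)) = 1/(7181 + (-32400 - 48992)) = 1/(7181 - 81392) = 1/(-74211) = -1/74211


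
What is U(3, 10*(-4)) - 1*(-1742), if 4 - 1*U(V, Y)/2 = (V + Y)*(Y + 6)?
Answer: -766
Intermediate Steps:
U(V, Y) = 8 - 2*(6 + Y)*(V + Y) (U(V, Y) = 8 - 2*(V + Y)*(Y + 6) = 8 - 2*(V + Y)*(6 + Y) = 8 - 2*(6 + Y)*(V + Y))
U(3, 10*(-4)) - 1*(-1742) = (8 - 12*3 - 120*(-4) - 2*(10*(-4))² - 2*3*10*(-4)) - 1*(-1742) = (8 - 36 - 12*(-40) - 2*(-40)² - 2*3*(-40)) + 1742 = (8 - 36 + 480 - 2*1600 + 240) + 1742 = (8 - 36 + 480 - 3200 + 240) + 1742 = -2508 + 1742 = -766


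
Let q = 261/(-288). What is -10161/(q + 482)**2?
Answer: -10404864/237006025 ≈ -0.043901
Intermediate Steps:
q = -29/32 (q = 261*(-1/288) = -29/32 ≈ -0.90625)
-10161/(q + 482)**2 = -10161/(-29/32 + 482)**2 = -10161/((15395/32)**2) = -10161/237006025/1024 = -10161*1024/237006025 = -10404864/237006025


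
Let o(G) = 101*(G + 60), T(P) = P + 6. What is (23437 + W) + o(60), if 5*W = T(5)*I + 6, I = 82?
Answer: 178693/5 ≈ 35739.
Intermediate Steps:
T(P) = 6 + P
o(G) = 6060 + 101*G (o(G) = 101*(60 + G) = 6060 + 101*G)
W = 908/5 (W = ((6 + 5)*82 + 6)/5 = (11*82 + 6)/5 = (902 + 6)/5 = (1/5)*908 = 908/5 ≈ 181.60)
(23437 + W) + o(60) = (23437 + 908/5) + (6060 + 101*60) = 118093/5 + (6060 + 6060) = 118093/5 + 12120 = 178693/5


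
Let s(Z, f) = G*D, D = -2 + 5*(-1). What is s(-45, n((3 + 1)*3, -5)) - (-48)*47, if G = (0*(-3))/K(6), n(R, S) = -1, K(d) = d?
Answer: 2256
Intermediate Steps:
D = -7 (D = -2 - 5 = -7)
G = 0 (G = (0*(-3))/6 = 0*(⅙) = 0)
s(Z, f) = 0 (s(Z, f) = 0*(-7) = 0)
s(-45, n((3 + 1)*3, -5)) - (-48)*47 = 0 - (-48)*47 = 0 - 1*(-2256) = 0 + 2256 = 2256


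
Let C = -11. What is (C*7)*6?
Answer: -462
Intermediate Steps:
(C*7)*6 = -11*7*6 = -77*6 = -462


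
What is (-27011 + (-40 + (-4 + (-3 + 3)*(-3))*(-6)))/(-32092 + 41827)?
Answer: -819/295 ≈ -2.7763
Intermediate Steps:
(-27011 + (-40 + (-4 + (-3 + 3)*(-3))*(-6)))/(-32092 + 41827) = (-27011 + (-40 + (-4 + 0*(-3))*(-6)))/9735 = (-27011 + (-40 + (-4 + 0)*(-6)))*(1/9735) = (-27011 + (-40 - 4*(-6)))*(1/9735) = (-27011 + (-40 + 24))*(1/9735) = (-27011 - 16)*(1/9735) = -27027*1/9735 = -819/295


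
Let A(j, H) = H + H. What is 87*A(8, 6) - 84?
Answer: 960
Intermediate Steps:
A(j, H) = 2*H
87*A(8, 6) - 84 = 87*(2*6) - 84 = 87*12 - 84 = 1044 - 84 = 960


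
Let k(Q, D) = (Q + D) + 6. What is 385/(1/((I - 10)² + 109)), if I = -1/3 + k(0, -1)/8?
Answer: 45073105/576 ≈ 78252.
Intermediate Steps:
k(Q, D) = 6 + D + Q (k(Q, D) = (D + Q) + 6 = 6 + D + Q)
I = 7/24 (I = -1/3 + (6 - 1 + 0)/8 = -1*⅓ + 5*(⅛) = -⅓ + 5/8 = 7/24 ≈ 0.29167)
385/(1/((I - 10)² + 109)) = 385/(1/((7/24 - 10)² + 109)) = 385/(1/((-233/24)² + 109)) = 385/(1/(54289/576 + 109)) = 385/(1/(117073/576)) = 385/(576/117073) = 385*(117073/576) = 45073105/576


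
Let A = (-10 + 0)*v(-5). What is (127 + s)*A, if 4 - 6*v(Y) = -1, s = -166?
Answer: 325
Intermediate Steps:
v(Y) = ⅚ (v(Y) = ⅔ - ⅙*(-1) = ⅔ + ⅙ = ⅚)
A = -25/3 (A = (-10 + 0)*(⅚) = -10*⅚ = -25/3 ≈ -8.3333)
(127 + s)*A = (127 - 166)*(-25/3) = -39*(-25/3) = 325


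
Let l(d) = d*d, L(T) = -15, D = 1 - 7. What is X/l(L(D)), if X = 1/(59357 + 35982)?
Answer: 1/21451275 ≈ 4.6617e-8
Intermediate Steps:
D = -6
X = 1/95339 ≈ 1.0489e-5
l(d) = d**2
X/l(L(D)) = 1/(95339*((-15)**2)) = (1/95339)/225 = (1/95339)*(1/225) = 1/21451275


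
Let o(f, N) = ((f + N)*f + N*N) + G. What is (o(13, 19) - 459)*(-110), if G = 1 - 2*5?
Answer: -33990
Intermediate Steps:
G = -9 (G = 1 - 10 = -9)
o(f, N) = -9 + N**2 + f*(N + f) (o(f, N) = ((f + N)*f + N*N) - 9 = ((N + f)*f + N**2) - 9 = (f*(N + f) + N**2) - 9 = (N**2 + f*(N + f)) - 9 = -9 + N**2 + f*(N + f))
(o(13, 19) - 459)*(-110) = ((-9 + 19**2 + 13**2 + 19*13) - 459)*(-110) = ((-9 + 361 + 169 + 247) - 459)*(-110) = (768 - 459)*(-110) = 309*(-110) = -33990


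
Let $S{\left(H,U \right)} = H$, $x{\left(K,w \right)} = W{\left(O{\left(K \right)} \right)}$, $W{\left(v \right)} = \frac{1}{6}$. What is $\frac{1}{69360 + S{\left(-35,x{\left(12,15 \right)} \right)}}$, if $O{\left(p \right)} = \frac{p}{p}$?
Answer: $\frac{1}{69325} \approx 1.4425 \cdot 10^{-5}$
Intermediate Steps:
$O{\left(p \right)} = 1$
$W{\left(v \right)} = \frac{1}{6}$
$x{\left(K,w \right)} = \frac{1}{6}$
$\frac{1}{69360 + S{\left(-35,x{\left(12,15 \right)} \right)}} = \frac{1}{69360 - 35} = \frac{1}{69325}$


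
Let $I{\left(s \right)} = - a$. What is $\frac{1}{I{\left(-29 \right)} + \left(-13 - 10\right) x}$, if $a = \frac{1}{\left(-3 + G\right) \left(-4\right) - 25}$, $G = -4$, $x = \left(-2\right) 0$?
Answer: $-3$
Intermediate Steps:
$x = 0$
$a = \frac{1}{3}$ ($a = \frac{1}{\left(-3 - 4\right) \left(-4\right) - 25} = \frac{1}{\left(-7\right) \left(-4\right) - 25} = \frac{1}{28 - 25} = \frac{1}{3} \approx 0.33333$)
$I{\left(s \right)} = - \frac{1}{3}$ ($I{\left(s \right)} = \left(-1\right) \frac{1}{3} = - \frac{1}{3}$)
$\frac{1}{I{\left(-29 \right)} + \left(-13 - 10\right) x} = \frac{1}{- \frac{1}{3} + \left(-13 - 10\right) 0} = \frac{1}{- \frac{1}{3} - 0} = \frac{1}{- \frac{1}{3} + 0} = \frac{1}{- \frac{1}{3}} = -3$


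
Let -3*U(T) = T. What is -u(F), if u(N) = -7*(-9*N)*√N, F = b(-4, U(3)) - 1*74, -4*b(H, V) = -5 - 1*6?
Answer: 17955*I*√285/8 ≈ 37889.0*I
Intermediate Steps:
U(T) = -T/3
b(H, V) = 11/4 (b(H, V) = -(-5 - 1*6)/4 = -(-5 - 6)/4 = -¼*(-11) = 11/4)
F = -285/4 (F = 11/4 - 1*74 = 11/4 - 74 = -285/4 ≈ -71.250)
u(N) = 63*N^(3/2) (u(N) = -(-63)*N^(3/2) = 63*N^(3/2))
-u(F) = -63*(-285/4)^(3/2) = -63*(-285*I*√285/8) = -(-17955)*I*√285/8 = 17955*I*√285/8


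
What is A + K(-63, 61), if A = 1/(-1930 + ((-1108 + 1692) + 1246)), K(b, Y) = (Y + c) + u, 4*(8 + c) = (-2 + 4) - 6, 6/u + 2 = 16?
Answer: 36693/700 ≈ 52.419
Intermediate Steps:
u = 3/7 (u = 6/(-2 + 16) = 6/14 = 6*(1/14) = 3/7 ≈ 0.42857)
c = -9 (c = -8 + ((-2 + 4) - 6)/4 = -8 + (2 - 6)/4 = -8 + (¼)*(-4) = -8 - 1 = -9)
K(b, Y) = -60/7 + Y (K(b, Y) = (Y - 9) + 3/7 = (-9 + Y) + 3/7 = -60/7 + Y)
A = -1/100 (A = 1/(-1930 + (584 + 1246)) = 1/(-1930 + 1830) = 1/(-100) = -1/100 ≈ -0.010000)
A + K(-63, 61) = -1/100 + (-60/7 + 61) = -1/100 + 367/7 = 36693/700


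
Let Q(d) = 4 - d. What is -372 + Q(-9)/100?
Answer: -37187/100 ≈ -371.87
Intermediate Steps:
-372 + Q(-9)/100 = -372 + (4 - 1*(-9))/100 = -372 + (4 + 9)/100 = -372 + (1/100)*13 = -372 + 13/100 = -37187/100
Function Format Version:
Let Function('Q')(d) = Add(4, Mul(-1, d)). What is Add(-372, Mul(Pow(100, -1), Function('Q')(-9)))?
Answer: Rational(-37187, 100) ≈ -371.87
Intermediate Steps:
Add(-372, Mul(Pow(100, -1), Function('Q')(-9))) = Add(-372, Mul(Pow(100, -1), Add(4, Mul(-1, -9)))) = Add(-372, Mul(Rational(1, 100), Add(4, 9))) = Add(-372, Mul(Rational(1, 100), 13)) = Add(-372, Rational(13, 100)) = Rational(-37187, 100)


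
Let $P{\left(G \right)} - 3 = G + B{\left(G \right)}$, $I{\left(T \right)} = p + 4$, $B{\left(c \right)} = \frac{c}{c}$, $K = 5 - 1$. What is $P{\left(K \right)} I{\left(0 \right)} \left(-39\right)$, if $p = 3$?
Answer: $-2184$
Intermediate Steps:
$K = 4$
$B{\left(c \right)} = 1$
$I{\left(T \right)} = 7$ ($I{\left(T \right)} = 3 + 4 = 7$)
$P{\left(G \right)} = 4 + G$ ($P{\left(G \right)} = 3 + \left(G + 1\right) = 3 + \left(1 + G\right) = 4 + G$)
$P{\left(K \right)} I{\left(0 \right)} \left(-39\right) = \left(4 + 4\right) 7 \left(-39\right) = 8 \cdot 7 \left(-39\right) = 56 \left(-39\right) = -2184$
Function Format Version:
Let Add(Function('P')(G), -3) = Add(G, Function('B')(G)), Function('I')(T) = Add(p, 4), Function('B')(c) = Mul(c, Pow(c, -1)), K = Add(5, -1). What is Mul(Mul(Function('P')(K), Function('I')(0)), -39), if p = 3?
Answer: -2184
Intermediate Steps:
K = 4
Function('B')(c) = 1
Function('I')(T) = 7 (Function('I')(T) = Add(3, 4) = 7)
Function('P')(G) = Add(4, G) (Function('P')(G) = Add(3, Add(G, 1)) = Add(3, Add(1, G)) = Add(4, G))
Mul(Mul(Function('P')(K), Function('I')(0)), -39) = Mul(Mul(Add(4, 4), 7), -39) = Mul(Mul(8, 7), -39) = Mul(56, -39) = -2184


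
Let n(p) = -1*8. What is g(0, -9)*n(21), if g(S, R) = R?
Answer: 72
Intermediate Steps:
n(p) = -8
g(0, -9)*n(21) = -9*(-8) = 72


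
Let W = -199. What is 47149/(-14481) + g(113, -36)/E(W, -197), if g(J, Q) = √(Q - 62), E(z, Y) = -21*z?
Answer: -47149/14481 + I*√2/597 ≈ -3.2559 + 0.0023689*I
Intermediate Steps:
g(J, Q) = √(-62 + Q)
47149/(-14481) + g(113, -36)/E(W, -197) = 47149/(-14481) + √(-62 - 36)/((-21*(-199))) = 47149*(-1/14481) + √(-98)/4179 = -47149/14481 + (7*I*√2)*(1/4179) = -47149/14481 + I*√2/597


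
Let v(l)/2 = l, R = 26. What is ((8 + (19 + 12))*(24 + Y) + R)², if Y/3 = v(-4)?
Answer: 676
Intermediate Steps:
v(l) = 2*l
Y = -24 (Y = 3*(2*(-4)) = 3*(-8) = -24)
((8 + (19 + 12))*(24 + Y) + R)² = ((8 + (19 + 12))*(24 - 24) + 26)² = ((8 + 31)*0 + 26)² = (39*0 + 26)² = (0 + 26)² = 26² = 676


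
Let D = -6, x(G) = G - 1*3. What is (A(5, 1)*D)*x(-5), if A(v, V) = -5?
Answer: -240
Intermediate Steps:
x(G) = -3 + G (x(G) = G - 3 = -3 + G)
(A(5, 1)*D)*x(-5) = (-5*(-6))*(-3 - 5) = 30*(-8) = -240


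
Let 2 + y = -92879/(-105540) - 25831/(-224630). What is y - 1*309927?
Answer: -734760274342229/2370745020 ≈ -3.0993e+5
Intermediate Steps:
y = -2382528689/2370745020 (y = -2 + (-92879/(-105540) - 25831/(-224630)) = -2 + (-92879*(-1/105540) - 25831*(-1/224630)) = -2 + (92879/105540 + 25831/224630) = -2 + 2358961351/2370745020 = -2382528689/2370745020 ≈ -1.0050)
y - 1*309927 = -2382528689/2370745020 - 1*309927 = -2382528689/2370745020 - 309927 = -734760274342229/2370745020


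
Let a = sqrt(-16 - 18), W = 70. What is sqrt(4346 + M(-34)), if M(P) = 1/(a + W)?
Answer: sqrt((304221 + 4346*I*sqrt(34))/(70 + I*sqrt(34))) ≈ 65.924 - 0.e-5*I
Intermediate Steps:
a = I*sqrt(34) (a = sqrt(-34) = I*sqrt(34) ≈ 5.8309*I)
M(P) = 1/(70 + I*sqrt(34)) (M(P) = 1/(I*sqrt(34) + 70) = 1/(70 + I*sqrt(34)))
sqrt(4346 + M(-34)) = sqrt(4346 + (35/2467 - I*sqrt(34)/4934)) = sqrt(10721617/2467 - I*sqrt(34)/4934)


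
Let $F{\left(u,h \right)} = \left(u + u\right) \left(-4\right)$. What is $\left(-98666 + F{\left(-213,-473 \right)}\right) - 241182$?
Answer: $-338144$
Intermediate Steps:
$F{\left(u,h \right)} = - 8 u$ ($F{\left(u,h \right)} = 2 u \left(-4\right) = - 8 u$)
$\left(-98666 + F{\left(-213,-473 \right)}\right) - 241182 = \left(-98666 - -1704\right) - 241182 = \left(-98666 + 1704\right) - 241182 = -96962 - 241182 = -338144$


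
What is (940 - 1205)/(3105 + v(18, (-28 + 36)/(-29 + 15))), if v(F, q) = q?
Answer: -1855/21731 ≈ -0.085362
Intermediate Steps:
(940 - 1205)/(3105 + v(18, (-28 + 36)/(-29 + 15))) = (940 - 1205)/(3105 + (-28 + 36)/(-29 + 15)) = -265/(3105 + 8/(-14)) = -265/(3105 + 8*(-1/14)) = -265/(3105 - 4/7) = -265/21731/7 = -265*7/21731 = -1855/21731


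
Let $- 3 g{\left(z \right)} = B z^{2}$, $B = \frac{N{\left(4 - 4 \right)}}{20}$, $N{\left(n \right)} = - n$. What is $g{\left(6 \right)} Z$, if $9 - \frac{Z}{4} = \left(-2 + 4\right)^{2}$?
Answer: $0$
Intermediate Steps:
$B = 0$ ($B = \frac{\left(-1\right) \left(4 - 4\right)}{20} = \left(-1\right) 0 \cdot \frac{1}{20} = 0 \cdot \frac{1}{20} = 0$)
$g{\left(z \right)} = 0$ ($g{\left(z \right)} = - \frac{0 z^{2}}{3} = \left(- \frac{1}{3}\right) 0 = 0$)
$Z = 20$ ($Z = 36 - 4 \left(-2 + 4\right)^{2} = 36 - 4 \cdot 2^{2} = 36 - 16 = 20$)
$g{\left(6 \right)} Z = 0 \cdot 20 = 0$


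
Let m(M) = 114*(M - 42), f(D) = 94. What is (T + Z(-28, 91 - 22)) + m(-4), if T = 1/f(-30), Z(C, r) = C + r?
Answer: -489081/94 ≈ -5203.0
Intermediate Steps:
m(M) = -4788 + 114*M (m(M) = 114*(-42 + M) = -4788 + 114*M)
T = 1/94 ≈ 0.010638
(T + Z(-28, 91 - 22)) + m(-4) = (1/94 + (-28 + (91 - 22))) + (-4788 + 114*(-4)) = (1/94 + (-28 + 69)) + (-4788 - 456) = (1/94 + 41) - 5244 = 3855/94 - 5244 = -489081/94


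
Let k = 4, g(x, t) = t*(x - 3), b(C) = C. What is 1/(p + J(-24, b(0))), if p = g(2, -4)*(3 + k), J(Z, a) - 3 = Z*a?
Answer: 1/31 ≈ 0.032258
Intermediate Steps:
g(x, t) = t*(-3 + x)
J(Z, a) = 3 + Z*a
p = 28 (p = (-4*(-3 + 2))*(3 + 4) = -4*(-1)*7 = 4*7 = 28)
1/(p + J(-24, b(0))) = 1/(28 + (3 - 24*0)) = 1/(28 + (3 + 0)) = 1/(28 + 3) = 1/31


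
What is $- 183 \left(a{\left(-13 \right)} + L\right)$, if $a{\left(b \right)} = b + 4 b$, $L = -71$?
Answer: $24888$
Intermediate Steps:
$a{\left(b \right)} = 5 b$
$- 183 \left(a{\left(-13 \right)} + L\right) = - 183 \left(5 \left(-13\right) - 71\right) = - 183 \left(-65 - 71\right) = \left(-183\right) \left(-136\right) = 24888$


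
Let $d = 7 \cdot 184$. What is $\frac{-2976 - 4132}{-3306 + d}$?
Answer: $\frac{3554}{1009} \approx 3.5223$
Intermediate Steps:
$d = 1288$
$\frac{-2976 - 4132}{-3306 + d} = \frac{-2976 - 4132}{-3306 + 1288} = - \frac{7108}{-2018} = \left(-7108\right) \left(- \frac{1}{2018}\right) = \frac{3554}{1009}$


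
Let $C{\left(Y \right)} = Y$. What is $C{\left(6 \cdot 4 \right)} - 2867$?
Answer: $-2843$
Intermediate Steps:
$C{\left(6 \cdot 4 \right)} - 2867 = 6 \cdot 4 - 2867 = 24 - 2867 = -2843$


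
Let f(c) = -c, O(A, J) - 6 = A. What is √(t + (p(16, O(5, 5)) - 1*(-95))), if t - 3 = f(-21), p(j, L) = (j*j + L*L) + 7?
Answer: √503 ≈ 22.428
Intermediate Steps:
O(A, J) = 6 + A
p(j, L) = 7 + L² + j² (p(j, L) = (j² + L²) + 7 = (L² + j²) + 7 = 7 + L² + j²)
t = 24 (t = 3 - 1*(-21) = 3 + 21 = 24)
√(t + (p(16, O(5, 5)) - 1*(-95))) = √(24 + ((7 + (6 + 5)² + 16²) - 1*(-95))) = √(24 + ((7 + 11² + 256) + 95)) = √(24 + ((7 + 121 + 256) + 95)) = √(24 + (384 + 95)) = √(24 + 479) = √503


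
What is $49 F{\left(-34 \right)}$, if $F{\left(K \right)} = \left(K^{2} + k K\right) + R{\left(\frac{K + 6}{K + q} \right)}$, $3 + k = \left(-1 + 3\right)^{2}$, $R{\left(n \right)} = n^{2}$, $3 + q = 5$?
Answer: $\frac{3520993}{64} \approx 55016.0$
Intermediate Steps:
$q = 2$ ($q = -3 + 5 = 2$)
$k = 1$ ($k = -3 + \left(-1 + 3\right)^{2} = -3 + 2^{2} = -3 + 4 = 1$)
$F{\left(K \right)} = K + K^{2} + \frac{\left(6 + K\right)^{2}}{\left(2 + K\right)^{2}}$ ($F{\left(K \right)} = \left(K^{2} + 1 K\right) + \left(\frac{K + 6}{K + 2}\right)^{2} = \left(K^{2} + K\right) + \left(\frac{6 + K}{2 + K}\right)^{2} = \left(K + K^{2}\right) + \left(\frac{6 + K}{2 + K}\right)^{2} = \left(K + K^{2}\right) + \frac{\left(6 + K\right)^{2}}{\left(2 + K\right)^{2}} = K + K^{2} + \frac{\left(6 + K\right)^{2}}{\left(2 + K\right)^{2}}$)
$49 F{\left(-34 \right)} = 49 \left(-34 + \left(-34\right)^{2} + \frac{\left(6 - 34\right)^{2}}{\left(2 - 34\right)^{2}}\right) = 49 \left(-34 + 1156 + \frac{\left(-28\right)^{2}}{1024}\right) = 49 \left(-34 + 1156 + \frac{1}{1024} \cdot 784\right) = 49 \left(-34 + 1156 + \frac{49}{64}\right) = 49 \cdot \frac{71857}{64} = \frac{3520993}{64}$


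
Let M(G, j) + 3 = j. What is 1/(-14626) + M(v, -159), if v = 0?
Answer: -2369413/14626 ≈ -162.00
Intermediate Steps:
M(G, j) = -3 + j
1/(-14626) + M(v, -159) = 1/(-14626) + (-3 - 159) = -1/14626 - 162 = -2369413/14626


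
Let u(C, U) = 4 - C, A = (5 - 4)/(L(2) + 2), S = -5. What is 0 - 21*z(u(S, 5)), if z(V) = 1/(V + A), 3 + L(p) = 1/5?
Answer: -84/31 ≈ -2.7097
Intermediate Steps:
L(p) = -14/5 (L(p) = -3 + 1/5 = -3 + ⅕ = -14/5)
A = -5/4 (A = (5 - 4)/(-14/5 + 2) = 1/(-⅘) = 1*(-5/4) = -5/4 ≈ -1.2500)
z(V) = 1/(-5/4 + V) (z(V) = 1/(V - 5/4) = 1/(-5/4 + V))
0 - 21*z(u(S, 5)) = 0 - 84/(-5 + 4*(4 - 1*(-5))) = 0 - 84/(-5 + 4*(4 + 5)) = 0 - 84/(-5 + 4*9) = 0 - 84/(-5 + 36) = 0 - 84/31 = -84/31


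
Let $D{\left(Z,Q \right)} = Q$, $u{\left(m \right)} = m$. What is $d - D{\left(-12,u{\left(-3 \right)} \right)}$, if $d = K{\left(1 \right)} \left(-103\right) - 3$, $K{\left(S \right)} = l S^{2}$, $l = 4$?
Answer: $-412$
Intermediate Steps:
$K{\left(S \right)} = 4 S^{2}$
$d = -415$ ($d = 4 \cdot 1^{2} \left(-103\right) - 3 = 4 \cdot 1 \left(-103\right) - 3 = 4 \left(-103\right) - 3 = -412 - 3 = -415$)
$d - D{\left(-12,u{\left(-3 \right)} \right)} = -415 - -3 = -415 + 3 = -412$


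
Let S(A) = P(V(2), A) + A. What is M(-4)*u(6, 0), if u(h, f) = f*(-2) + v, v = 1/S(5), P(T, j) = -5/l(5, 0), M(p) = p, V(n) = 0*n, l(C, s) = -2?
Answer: -8/15 ≈ -0.53333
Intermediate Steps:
V(n) = 0
P(T, j) = 5/2 (P(T, j) = -5/(-2) = -5*(-½) = 5/2)
S(A) = 5/2 + A
v = 2/15 (v = 1/(5/2 + 5) = 1/(15/2) = 2/15 ≈ 0.13333)
u(h, f) = 2/15 - 2*f (u(h, f) = f*(-2) + 2/15 = -2*f + 2/15 = 2/15 - 2*f)
M(-4)*u(6, 0) = -4*(2/15 - 2*0) = -4*(2/15 + 0) = -4*2/15 = -8/15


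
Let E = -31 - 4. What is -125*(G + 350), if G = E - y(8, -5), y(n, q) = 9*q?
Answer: -45000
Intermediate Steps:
E = -35
G = 10 (G = -35 - 9*(-5) = -35 - 1*(-45) = -35 + 45 = 10)
-125*(G + 350) = -125*(10 + 350) = -125*360 = -45000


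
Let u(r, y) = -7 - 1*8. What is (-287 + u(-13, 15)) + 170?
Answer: -132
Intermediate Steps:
u(r, y) = -15 (u(r, y) = -7 - 8 = -15)
(-287 + u(-13, 15)) + 170 = (-287 - 15) + 170 = -302 + 170 = -132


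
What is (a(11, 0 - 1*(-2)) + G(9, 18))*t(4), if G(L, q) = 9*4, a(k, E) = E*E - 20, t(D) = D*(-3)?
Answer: -240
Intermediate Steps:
t(D) = -3*D
a(k, E) = -20 + E² (a(k, E) = E² - 20 = -20 + E²)
G(L, q) = 36
(a(11, 0 - 1*(-2)) + G(9, 18))*t(4) = ((-20 + (0 - 1*(-2))²) + 36)*(-3*4) = ((-20 + (0 + 2)²) + 36)*(-12) = ((-20 + 2²) + 36)*(-12) = ((-20 + 4) + 36)*(-12) = (-16 + 36)*(-12) = 20*(-12) = -240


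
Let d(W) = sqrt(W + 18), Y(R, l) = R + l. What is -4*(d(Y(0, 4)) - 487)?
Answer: 1948 - 4*sqrt(22) ≈ 1929.2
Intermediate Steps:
d(W) = sqrt(18 + W)
-4*(d(Y(0, 4)) - 487) = -4*(sqrt(18 + (0 + 4)) - 487) = -4*(sqrt(18 + 4) - 487) = -4*(sqrt(22) - 487) = -4*(-487 + sqrt(22)) = 1948 - 4*sqrt(22)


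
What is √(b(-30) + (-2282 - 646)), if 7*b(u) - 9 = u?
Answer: I*√2931 ≈ 54.139*I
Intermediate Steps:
b(u) = 9/7 + u/7
√(b(-30) + (-2282 - 646)) = √((9/7 + (⅐)*(-30)) + (-2282 - 646)) = √((9/7 - 30/7) - 2928) = √(-3 - 2928) = √(-2931) = I*√2931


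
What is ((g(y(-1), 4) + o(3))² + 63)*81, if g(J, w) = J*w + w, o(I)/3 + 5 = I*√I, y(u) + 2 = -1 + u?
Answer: 83835 - 39366*√3 ≈ 15651.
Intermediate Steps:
y(u) = -3 + u (y(u) = -2 + (-1 + u) = -3 + u)
o(I) = -15 + 3*I^(3/2) (o(I) = -15 + 3*(I*√I) = -15 + 3*I^(3/2))
g(J, w) = w + J*w
((g(y(-1), 4) + o(3))² + 63)*81 = ((4*(1 + (-3 - 1)) + (-15 + 3*3^(3/2)))² + 63)*81 = ((4*(1 - 4) + (-15 + 3*(3*√3)))² + 63)*81 = ((4*(-3) + (-15 + 9*√3))² + 63)*81 = ((-12 + (-15 + 9*√3))² + 63)*81 = ((-27 + 9*√3)² + 63)*81 = (63 + (-27 + 9*√3)²)*81 = 5103 + 81*(-27 + 9*√3)²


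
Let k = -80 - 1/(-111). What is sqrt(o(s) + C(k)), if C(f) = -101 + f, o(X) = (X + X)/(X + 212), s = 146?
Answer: 64*I*sqrt(17365506)/19869 ≈ 13.423*I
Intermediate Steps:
k = -8879/111 (k = -80 - 1*(-1/111) = -80 + 1/111 = -8879/111 ≈ -79.991)
o(X) = 2*X/(212 + X) (o(X) = (2*X)/(212 + X) = 2*X/(212 + X))
sqrt(o(s) + C(k)) = sqrt(2*146/(212 + 146) + (-101 - 8879/111)) = sqrt(2*146/358 - 20090/111) = sqrt(2*146*(1/358) - 20090/111) = sqrt(146/179 - 20090/111) = sqrt(-3579904/19869) = 64*I*sqrt(17365506)/19869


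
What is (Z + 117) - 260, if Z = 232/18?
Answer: -1171/9 ≈ -130.11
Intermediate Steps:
Z = 116/9 (Z = 232*(1/18) = 116/9 ≈ 12.889)
(Z + 117) - 260 = (116/9 + 117) - 260 = 1169/9 - 260 = -1171/9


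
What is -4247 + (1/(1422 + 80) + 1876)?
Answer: -3561241/1502 ≈ -2371.0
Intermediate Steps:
-4247 + (1/(1422 + 80) + 1876) = -4247 + (1/1502 + 1876) = -4247 + 2817753/1502 = -3561241/1502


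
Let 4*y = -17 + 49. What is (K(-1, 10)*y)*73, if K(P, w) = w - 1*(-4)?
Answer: 8176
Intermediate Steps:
y = 8 (y = (-17 + 49)/4 = (1/4)*32 = 8)
K(P, w) = 4 + w (K(P, w) = w + 4 = 4 + w)
(K(-1, 10)*y)*73 = ((4 + 10)*8)*73 = (14*8)*73 = 112*73 = 8176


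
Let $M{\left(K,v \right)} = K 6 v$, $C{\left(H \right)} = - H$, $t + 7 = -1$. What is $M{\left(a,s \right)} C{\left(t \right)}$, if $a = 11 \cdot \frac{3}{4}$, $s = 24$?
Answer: $9504$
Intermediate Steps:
$t = -8$ ($t = -7 - 1 = -8$)
$a = \frac{33}{4}$ ($a = 11 \cdot 3 \cdot \frac{1}{4} = 11 \cdot \frac{3}{4} = \frac{33}{4} \approx 8.25$)
$M{\left(K,v \right)} = 6 K v$
$M{\left(a,s \right)} C{\left(t \right)} = 6 \cdot \frac{33}{4} \cdot 24 \left(\left(-1\right) \left(-8\right)\right) = 1188 \cdot 8 = 9504$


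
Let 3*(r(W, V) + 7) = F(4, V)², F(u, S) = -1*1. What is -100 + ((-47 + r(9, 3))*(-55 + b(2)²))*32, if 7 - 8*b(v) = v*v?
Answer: 564671/6 ≈ 94112.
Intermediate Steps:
b(v) = 7/8 - v²/8 (b(v) = 7/8 - v*v/8 = 7/8 - v²/8)
F(u, S) = -1
r(W, V) = -20/3 (r(W, V) = -7 + (⅓)*(-1)² = -7 + (⅓)*1 = -7 + ⅓ = -20/3)
-100 + ((-47 + r(9, 3))*(-55 + b(2)²))*32 = -100 + ((-47 - 20/3)*(-55 + (7/8 - ⅛*2²)²))*32 = -100 - 161*(-55 + (7/8 - ⅛*4)²)/3*32 = -100 - 161*(-55 + (7/8 - ½)²)/3*32 = -100 - 161*(-55 + (3/8)²)/3*32 = -100 - 161*(-55 + 9/64)/3*32 = -100 - 161/3*(-3511/64)*32 = -100 + (565271/192)*32 = -100 + 565271/6 = 564671/6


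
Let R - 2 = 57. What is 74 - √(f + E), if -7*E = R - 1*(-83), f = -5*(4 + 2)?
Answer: 74 - 4*I*√154/7 ≈ 74.0 - 7.0912*I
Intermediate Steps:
R = 59 (R = 2 + 57 = 59)
f = -30 (f = -5*6 = -30)
E = -142/7 (E = -(59 - 1*(-83))/7 = -(59 + 83)/7 = -⅐*142 = -142/7 ≈ -20.286)
74 - √(f + E) = 74 - √(-30 - 142/7) = 74 - √(-352/7) = 74 - 4*I*√154/7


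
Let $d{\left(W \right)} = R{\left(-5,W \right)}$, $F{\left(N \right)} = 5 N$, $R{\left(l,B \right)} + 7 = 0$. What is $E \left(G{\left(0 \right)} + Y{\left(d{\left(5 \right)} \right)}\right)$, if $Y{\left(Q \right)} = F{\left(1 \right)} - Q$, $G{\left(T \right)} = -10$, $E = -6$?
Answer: $-12$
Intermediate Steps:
$R{\left(l,B \right)} = -7$ ($R{\left(l,B \right)} = -7 + 0 = -7$)
$d{\left(W \right)} = -7$
$Y{\left(Q \right)} = 5 - Q$ ($Y{\left(Q \right)} = 5 \cdot 1 - Q = 5 - Q$)
$E \left(G{\left(0 \right)} + Y{\left(d{\left(5 \right)} \right)}\right) = - 6 \left(-10 + \left(5 - -7\right)\right) = - 6 \left(-10 + \left(5 + 7\right)\right) = - 6 \left(-10 + 12\right) = \left(-6\right) 2 = -12$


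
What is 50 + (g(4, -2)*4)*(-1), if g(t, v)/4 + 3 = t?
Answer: 34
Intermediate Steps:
g(t, v) = -12 + 4*t
50 + (g(4, -2)*4)*(-1) = 50 + ((-12 + 4*4)*4)*(-1) = 50 + ((-12 + 16)*4)*(-1) = 50 + (4*4)*(-1) = 50 + 16*(-1) = 50 - 16 = 34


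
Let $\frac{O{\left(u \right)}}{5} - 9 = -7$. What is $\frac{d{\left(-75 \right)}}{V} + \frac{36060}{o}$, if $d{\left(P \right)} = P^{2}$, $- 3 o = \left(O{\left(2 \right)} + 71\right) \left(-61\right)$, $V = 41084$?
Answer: $\frac{496917805}{22555116} \approx 22.031$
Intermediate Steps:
$O{\left(u \right)} = 10$ ($O{\left(u \right)} = 45 + 5 \left(-7\right) = 45 - 35 = 10$)
$o = 1647$ ($o = - \frac{\left(10 + 71\right) \left(-61\right)}{3} = - \frac{81 \left(-61\right)}{3} = \left(- \frac{1}{3}\right) \left(-4941\right) = 1647$)
$\frac{d{\left(-75 \right)}}{V} + \frac{36060}{o} = \frac{\left(-75\right)^{2}}{41084} + \frac{36060}{1647} = 5625 \cdot \frac{1}{41084} + 36060 \cdot \frac{1}{1647} = \frac{5625}{41084} + \frac{12020}{549} = \frac{496917805}{22555116}$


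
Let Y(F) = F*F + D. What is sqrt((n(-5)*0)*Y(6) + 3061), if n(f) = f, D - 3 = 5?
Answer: sqrt(3061) ≈ 55.326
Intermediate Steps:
D = 8 (D = 3 + 5 = 8)
Y(F) = 8 + F**2 (Y(F) = F*F + 8 = F**2 + 8 = 8 + F**2)
sqrt((n(-5)*0)*Y(6) + 3061) = sqrt((-5*0)*(8 + 6**2) + 3061) = sqrt(0*(8 + 36) + 3061) = sqrt(0*44 + 3061) = sqrt(0 + 3061) = sqrt(3061)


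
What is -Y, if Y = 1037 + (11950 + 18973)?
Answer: -31960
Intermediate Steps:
Y = 31960 (Y = 1037 + 30923 = 31960)
-Y = -1*31960 = -31960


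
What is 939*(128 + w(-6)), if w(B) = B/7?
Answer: 835710/7 ≈ 1.1939e+5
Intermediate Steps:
w(B) = B/7 (w(B) = B*(1/7) = B/7)
939*(128 + w(-6)) = 939*(128 + (1/7)*(-6)) = 939*(128 - 6/7) = 939*(890/7) = 835710/7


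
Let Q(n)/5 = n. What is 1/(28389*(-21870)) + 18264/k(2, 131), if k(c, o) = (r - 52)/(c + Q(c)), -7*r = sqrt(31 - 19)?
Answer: -86679311836212001/20563750149030 + 767088*sqrt(3)/33121 ≈ -4175.0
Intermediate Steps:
r = -2*sqrt(3)/7 (r = -sqrt(31 - 19)/7 = -2*sqrt(3)/7 ≈ -0.49487)
Q(n) = 5*n
k(c, o) = (-52 - 2*sqrt(3)/7)/(6*c) (k(c, o) = (-2*sqrt(3)/7 - 52)/(c + 5*c) = (-52 - 2*sqrt(3)/7)/((6*c)) = (-52 - 2*sqrt(3)/7)*(1/(6*c)) = (-52 - 2*sqrt(3)/7)/(6*c))
1/(28389*(-21870)) + 18264/k(2, 131) = 1/(28389*(-21870)) + 18264/(((1/21)*(-182 - sqrt(3))/2)) = (1/28389)*(-1/21870) + 18264/(((1/21)*(1/2)*(-182 - sqrt(3)))) = -1/620867430 + 18264/(-13/3 - sqrt(3)/42)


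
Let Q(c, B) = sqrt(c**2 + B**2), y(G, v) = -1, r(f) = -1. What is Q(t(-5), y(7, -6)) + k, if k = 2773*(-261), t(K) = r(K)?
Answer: -723753 + sqrt(2) ≈ -7.2375e+5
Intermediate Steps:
t(K) = -1
Q(c, B) = sqrt(B**2 + c**2)
k = -723753
Q(t(-5), y(7, -6)) + k = sqrt((-1)**2 + (-1)**2) - 723753 = sqrt(1 + 1) - 723753 = sqrt(2) - 723753 = -723753 + sqrt(2)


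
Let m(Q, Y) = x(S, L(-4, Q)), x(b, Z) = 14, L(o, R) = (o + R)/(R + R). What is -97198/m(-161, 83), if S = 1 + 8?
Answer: -48599/7 ≈ -6942.7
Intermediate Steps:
L(o, R) = (R + o)/(2*R) (L(o, R) = (R + o)/((2*R)) = (R + o)*(1/(2*R)) = (R + o)/(2*R))
S = 9
m(Q, Y) = 14
-97198/m(-161, 83) = -97198/14 = -97198*1/14 = -48599/7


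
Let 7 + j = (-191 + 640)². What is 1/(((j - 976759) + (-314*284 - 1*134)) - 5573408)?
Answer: -1/6437883 ≈ -1.5533e-7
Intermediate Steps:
j = 201594 (j = -7 + (-191 + 640)² = -7 + 449² = -7 + 201601 = 201594)
1/(((j - 976759) + (-314*284 - 1*134)) - 5573408) = 1/(((201594 - 976759) + (-314*284 - 1*134)) - 5573408) = 1/((-775165 + (-89176 - 134)) - 5573408) = 1/((-775165 - 89310) - 5573408) = 1/(-864475 - 5573408) = 1/(-6437883) = -1/6437883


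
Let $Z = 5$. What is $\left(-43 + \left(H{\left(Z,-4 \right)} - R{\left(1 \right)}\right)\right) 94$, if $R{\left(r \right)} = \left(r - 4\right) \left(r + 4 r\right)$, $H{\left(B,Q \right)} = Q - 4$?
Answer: $-3384$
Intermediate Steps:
$H{\left(B,Q \right)} = -4 + Q$
$R{\left(r \right)} = 5 r \left(-4 + r\right)$ ($R{\left(r \right)} = \left(-4 + r\right) 5 r = 5 r \left(-4 + r\right)$)
$\left(-43 + \left(H{\left(Z,-4 \right)} - R{\left(1 \right)}\right)\right) 94 = \left(-43 - \left(8 + 5 \cdot 1 \left(-4 + 1\right)\right)\right) 94 = \left(-43 - \left(8 + 5 \cdot 1 \left(-3\right)\right)\right) 94 = \left(-43 - -7\right) 94 = \left(-43 + \left(-8 + 15\right)\right) 94 = \left(-43 + 7\right) 94 = \left(-36\right) 94 = -3384$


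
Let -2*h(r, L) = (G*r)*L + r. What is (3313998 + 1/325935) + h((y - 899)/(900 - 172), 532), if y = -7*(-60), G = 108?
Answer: 1581665749373041/474561360 ≈ 3.3329e+6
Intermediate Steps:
y = 420
h(r, L) = -r/2 - 54*L*r (h(r, L) = -((108*r)*L + r)/2 = -(108*L*r + r)/2 = -(r + 108*L*r)/2 = -r/2 - 54*L*r)
(3313998 + 1/325935) + h((y - 899)/(900 - 172), 532) = (3313998 + 1/325935) - (420 - 899)/(900 - 172)*(1 + 108*532)/2 = (3313998 + 1/325935) - (-479/728)*(1 + 57456)/2 = 1080147938131/325935 - 1/2*(-479*1/728)*57457 = 1080147938131/325935 - 1/2*(-479/728)*57457 = 1080147938131/325935 + 27521903/1456 = 1581665749373041/474561360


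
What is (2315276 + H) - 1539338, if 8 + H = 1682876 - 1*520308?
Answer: 1938498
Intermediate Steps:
H = 1162560 (H = -8 + (1682876 - 1*520308) = -8 + (1682876 - 520308) = -8 + 1162568 = 1162560)
(2315276 + H) - 1539338 = (2315276 + 1162560) - 1539338 = 3477836 - 1539338 = 1938498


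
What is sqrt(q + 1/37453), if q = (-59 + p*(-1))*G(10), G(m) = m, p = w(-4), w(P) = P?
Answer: I*sqrt(771499927497)/37453 ≈ 23.452*I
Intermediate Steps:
p = -4
q = -550 (q = (-59 - 4*(-1))*10 = (-59 + 4)*10 = -55*10 = -550)
sqrt(q + 1/37453) = sqrt(-550 + 1/37453) = sqrt(-20599149/37453) = I*sqrt(771499927497)/37453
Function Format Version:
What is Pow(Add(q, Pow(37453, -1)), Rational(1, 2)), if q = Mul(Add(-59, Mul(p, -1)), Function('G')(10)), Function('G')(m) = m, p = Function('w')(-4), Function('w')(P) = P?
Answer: Mul(Rational(1, 37453), I, Pow(771499927497, Rational(1, 2))) ≈ Mul(23.452, I)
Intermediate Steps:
p = -4
q = -550 (q = Mul(Add(-59, Mul(-4, -1)), 10) = Mul(Add(-59, 4), 10) = Mul(-55, 10) = -550)
Pow(Add(q, Pow(37453, -1)), Rational(1, 2)) = Pow(Add(-550, Pow(37453, -1)), Rational(1, 2)) = Pow(Add(-550, Rational(1, 37453)), Rational(1, 2)) = Pow(Rational(-20599149, 37453), Rational(1, 2)) = Mul(Rational(1, 37453), I, Pow(771499927497, Rational(1, 2)))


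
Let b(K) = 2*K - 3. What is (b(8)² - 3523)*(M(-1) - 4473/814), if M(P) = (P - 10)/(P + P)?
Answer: -6708/407 ≈ -16.482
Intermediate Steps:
M(P) = (-10 + P)/(2*P) (M(P) = (-10 + P)/((2*P)) = (-10 + P)*(1/(2*P)) = (-10 + P)/(2*P))
b(K) = -3 + 2*K
(b(8)² - 3523)*(M(-1) - 4473/814) = ((-3 + 2*8)² - 3523)*((½)*(-10 - 1)/(-1) - 4473/814) = ((-3 + 16)² - 3523)*((½)*(-1)*(-11) - 4473*1/814) = (13² - 3523)*(11/2 - 4473/814) = (169 - 3523)*(2/407) = -3354*2/407 = -6708/407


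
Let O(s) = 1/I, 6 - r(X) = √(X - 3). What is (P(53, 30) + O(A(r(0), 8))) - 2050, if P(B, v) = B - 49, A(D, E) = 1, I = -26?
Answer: -53197/26 ≈ -2046.0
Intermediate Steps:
r(X) = 6 - √(-3 + X) (r(X) = 6 - √(X - 3) = 6 - √(-3 + X))
P(B, v) = -49 + B
O(s) = -1/26 (O(s) = 1/(-26) = -1/26)
(P(53, 30) + O(A(r(0), 8))) - 2050 = ((-49 + 53) - 1/26) - 2050 = (4 - 1/26) - 2050 = 103/26 - 2050 = -53197/26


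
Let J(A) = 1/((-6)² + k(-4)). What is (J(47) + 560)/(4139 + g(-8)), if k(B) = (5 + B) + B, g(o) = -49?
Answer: 18481/134970 ≈ 0.13693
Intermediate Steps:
k(B) = 5 + 2*B
J(A) = 1/33 (J(A) = 1/((-6)² + (5 + 2*(-4))) = 1/(36 + (5 - 8)) = 1/(36 - 3) = 1/33)
(J(47) + 560)/(4139 + g(-8)) = (1/33 + 560)/(4139 - 49) = (18481/33)/4090 = (18481/33)*(1/4090) = 18481/134970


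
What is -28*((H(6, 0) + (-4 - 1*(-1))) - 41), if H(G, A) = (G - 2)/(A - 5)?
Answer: 6272/5 ≈ 1254.4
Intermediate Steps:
H(G, A) = (-2 + G)/(-5 + A)
-28*((H(6, 0) + (-4 - 1*(-1))) - 41) = -28*(((-2 + 6)/(-5 + 0) + (-4 - 1*(-1))) - 41) = -28*((4/(-5) + (-4 + 1)) - 41) = -28*((-⅕*4 - 3) - 41) = -28*((-⅘ - 3) - 41) = -28*(-19/5 - 41) = -28*(-224/5) = 6272/5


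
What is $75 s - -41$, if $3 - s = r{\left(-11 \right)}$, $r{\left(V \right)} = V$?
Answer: $1091$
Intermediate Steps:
$s = 14$ ($s = 3 - -11 = 3 + 11 = 14$)
$75 s - -41 = 75 \cdot 14 - -41 = 1050 + \left(-20 + 61\right) = 1050 + 41 = 1091$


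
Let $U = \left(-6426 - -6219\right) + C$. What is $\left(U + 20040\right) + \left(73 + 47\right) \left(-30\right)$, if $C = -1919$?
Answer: $14314$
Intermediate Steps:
$U = -2126$ ($U = \left(-6426 - -6219\right) - 1919 = \left(-6426 + 6219\right) - 1919 = -207 - 1919 = -2126$)
$\left(U + 20040\right) + \left(73 + 47\right) \left(-30\right) = \left(-2126 + 20040\right) + \left(73 + 47\right) \left(-30\right) = 17914 + 120 \left(-30\right) = 17914 - 3600 = 14314$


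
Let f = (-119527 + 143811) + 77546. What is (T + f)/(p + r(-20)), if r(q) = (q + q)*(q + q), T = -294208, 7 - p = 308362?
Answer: 192378/306755 ≈ 0.62714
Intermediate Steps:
p = -308355 (p = 7 - 1*308362 = 7 - 308362 = -308355)
f = 101830 (f = 24284 + 77546 = 101830)
r(q) = 4*q**2 (r(q) = (2*q)*(2*q) = 4*q**2)
(T + f)/(p + r(-20)) = (-294208 + 101830)/(-308355 + 4*(-20)**2) = -192378/(-308355 + 4*400) = -192378/(-308355 + 1600) = -192378/(-306755) = -192378*(-1/306755) = 192378/306755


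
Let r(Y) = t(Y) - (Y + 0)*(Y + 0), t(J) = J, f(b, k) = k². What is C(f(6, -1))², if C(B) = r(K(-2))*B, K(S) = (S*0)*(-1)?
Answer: 0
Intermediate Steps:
K(S) = 0 (K(S) = 0*(-1) = 0)
r(Y) = Y - Y² (r(Y) = Y - (Y + 0)*(Y + 0) = Y - Y*Y = Y - Y²)
C(B) = 0 (C(B) = (0*(1 - 1*0))*B = (0*(1 + 0))*B = (0*1)*B = 0*B = 0)
C(f(6, -1))² = 0² = 0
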